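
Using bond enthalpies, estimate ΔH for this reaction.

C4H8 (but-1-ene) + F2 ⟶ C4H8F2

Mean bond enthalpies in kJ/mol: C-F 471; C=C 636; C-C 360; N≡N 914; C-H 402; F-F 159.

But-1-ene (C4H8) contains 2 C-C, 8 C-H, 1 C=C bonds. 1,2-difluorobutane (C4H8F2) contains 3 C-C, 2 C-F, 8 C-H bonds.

ΔH ≈ −507 kJ

Bonds broken (reactants):
  C-C: 2 × 360 = 720
  C-H: 8 × 402 = 3216
  C=C: 1 × 636 = 636
  F-F: 1 × 159 = 159
  Σ(broken) = 4731 kJ
Bonds formed (products):
  C-C: 3 × 360 = 1080
  C-F: 2 × 471 = 942
  C-H: 8 × 402 = 3216
  Σ(formed) = 5238 kJ
ΔH = Σ(broken) − Σ(formed) = 4731 − 5238 = −507 kJ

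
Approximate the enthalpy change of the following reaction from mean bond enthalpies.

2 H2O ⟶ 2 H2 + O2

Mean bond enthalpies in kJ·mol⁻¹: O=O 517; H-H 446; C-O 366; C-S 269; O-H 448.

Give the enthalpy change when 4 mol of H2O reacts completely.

Bonds broken (reactants):
  O-H: 4 × 448 = 1792
  Σ(broken) = 1792 kJ
Bonds formed (products):
  H-H: 2 × 446 = 892
  O=O: 1 × 517 = 517
  Σ(formed) = 1409 kJ
ΔH = Σ(broken) − Σ(formed) = 1792 − 1409 = +383 kJ
For 2× the reaction as written: 2 × (+383) = +766 kJ

ΔH = +766 kJ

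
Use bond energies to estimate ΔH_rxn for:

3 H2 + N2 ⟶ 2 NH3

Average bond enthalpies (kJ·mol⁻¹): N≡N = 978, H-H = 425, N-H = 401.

ΔH ≈ −153 kJ

Bonds broken (reactants):
  H-H: 3 × 425 = 1275
  N≡N: 1 × 978 = 978
  Σ(broken) = 2253 kJ
Bonds formed (products):
  N-H: 6 × 401 = 2406
  Σ(formed) = 2406 kJ
ΔH = Σ(broken) − Σ(formed) = 2253 − 2406 = −153 kJ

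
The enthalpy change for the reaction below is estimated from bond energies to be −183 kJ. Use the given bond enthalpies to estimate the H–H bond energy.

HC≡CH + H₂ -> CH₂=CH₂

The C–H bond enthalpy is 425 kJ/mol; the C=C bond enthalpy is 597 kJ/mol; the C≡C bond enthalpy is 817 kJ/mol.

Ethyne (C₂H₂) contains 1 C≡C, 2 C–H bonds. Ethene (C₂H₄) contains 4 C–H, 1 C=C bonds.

D(H–H) ≈ 447 kJ/mol

Let D be the H–H bond energy.
Σ(broken) = 1×817 + 2×425 + 1×D = 1667 + D
Σ(formed) = 4×425 + 1×597 = 2297
ΔH = Σ(broken) − Σ(formed) = (1667 + D) − (2297) = −630 + D
Setting this equal to −183 kJ gives D = 447 kJ/mol.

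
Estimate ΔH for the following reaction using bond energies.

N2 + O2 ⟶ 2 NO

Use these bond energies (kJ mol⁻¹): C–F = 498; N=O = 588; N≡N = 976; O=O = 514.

Bonds broken (reactants):
  N≡N: 1 × 976 = 976
  O=O: 1 × 514 = 514
  Σ(broken) = 1490 kJ
Bonds formed (products):
  N=O: 2 × 588 = 1176
  Σ(formed) = 1176 kJ
ΔH = Σ(broken) − Σ(formed) = 1490 − 1176 = +314 kJ

ΔH ≈ +314 kJ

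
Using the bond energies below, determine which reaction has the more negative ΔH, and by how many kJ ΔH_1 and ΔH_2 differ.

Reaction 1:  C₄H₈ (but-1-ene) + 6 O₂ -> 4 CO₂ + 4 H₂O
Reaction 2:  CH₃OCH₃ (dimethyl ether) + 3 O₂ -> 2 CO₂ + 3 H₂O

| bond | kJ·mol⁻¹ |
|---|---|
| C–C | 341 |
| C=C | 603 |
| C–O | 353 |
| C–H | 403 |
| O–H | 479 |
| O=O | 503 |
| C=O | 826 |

Reaction 1:
  Bonds broken (reactants):
    C–C: 2 × 341 = 682
    C–H: 8 × 403 = 3224
    C=C: 1 × 603 = 603
    O=O: 6 × 503 = 3018
    Σ(broken) = 7527 kJ
  Bonds formed (products):
    C=O: 8 × 826 = 6608
    O–H: 8 × 479 = 3832
    Σ(formed) = 10440 kJ
  ΔH_1 = 7527 − 10440 = −2913 kJ
Reaction 2:
  Bonds broken (reactants):
    C–H: 6 × 403 = 2418
    C–O: 2 × 353 = 706
    O=O: 3 × 503 = 1509
    Σ(broken) = 4633 kJ
  Bonds formed (products):
    C=O: 4 × 826 = 3304
    O–H: 6 × 479 = 2874
    Σ(formed) = 6178 kJ
  ΔH_2 = 4633 − 6178 = −1545 kJ
ΔH_1 − ΔH_2 = −1368 kJ, so reaction 1 has the more negative ΔH; |ΔH_1 − ΔH_2| = 1368 kJ.

Reaction 1, by 1368 kJ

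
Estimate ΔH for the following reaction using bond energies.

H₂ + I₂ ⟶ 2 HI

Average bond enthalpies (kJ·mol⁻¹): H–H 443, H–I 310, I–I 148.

ΔH ≈ −29 kJ

Bonds broken (reactants):
  H–H: 1 × 443 = 443
  I–I: 1 × 148 = 148
  Σ(broken) = 591 kJ
Bonds formed (products):
  H–I: 2 × 310 = 620
  Σ(formed) = 620 kJ
ΔH = Σ(broken) − Σ(formed) = 591 − 620 = −29 kJ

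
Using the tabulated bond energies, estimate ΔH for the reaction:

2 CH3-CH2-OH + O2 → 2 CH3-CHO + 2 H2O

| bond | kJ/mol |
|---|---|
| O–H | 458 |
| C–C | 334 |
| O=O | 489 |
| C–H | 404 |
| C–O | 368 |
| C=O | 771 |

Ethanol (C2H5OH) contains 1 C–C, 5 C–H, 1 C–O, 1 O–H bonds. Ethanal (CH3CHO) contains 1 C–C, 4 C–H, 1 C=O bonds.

ΔH ≈ −425 kJ

Bonds broken (reactants):
  C–C: 2 × 334 = 668
  C–H: 10 × 404 = 4040
  C–O: 2 × 368 = 736
  O–H: 2 × 458 = 916
  O=O: 1 × 489 = 489
  Σ(broken) = 6849 kJ
Bonds formed (products):
  C–C: 2 × 334 = 668
  C–H: 8 × 404 = 3232
  C=O: 2 × 771 = 1542
  O–H: 4 × 458 = 1832
  Σ(formed) = 7274 kJ
ΔH = Σ(broken) − Σ(formed) = 6849 − 7274 = −425 kJ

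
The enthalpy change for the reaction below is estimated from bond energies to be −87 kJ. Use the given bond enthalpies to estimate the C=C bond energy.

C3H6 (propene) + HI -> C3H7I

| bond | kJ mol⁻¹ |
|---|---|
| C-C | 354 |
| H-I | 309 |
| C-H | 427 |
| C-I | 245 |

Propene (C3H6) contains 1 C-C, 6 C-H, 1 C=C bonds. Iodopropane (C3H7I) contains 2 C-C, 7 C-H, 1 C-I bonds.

Let D be the C=C bond energy.
Σ(broken) = 1×354 + 6×427 + 1×D + 1×309 = 3225 + D
Σ(formed) = 2×354 + 7×427 + 1×245 = 3942
ΔH = Σ(broken) − Σ(formed) = (3225 + D) − (3942) = −717 + D
Setting this equal to −87 kJ gives D = 630 kJ/mol.

D(C=C) ≈ 630 kJ/mol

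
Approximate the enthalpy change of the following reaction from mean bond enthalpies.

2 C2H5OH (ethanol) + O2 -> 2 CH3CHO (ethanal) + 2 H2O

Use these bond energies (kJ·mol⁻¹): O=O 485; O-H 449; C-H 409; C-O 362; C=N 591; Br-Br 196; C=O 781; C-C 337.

ΔH ≈ −433 kJ

Bonds broken (reactants):
  C-C: 2 × 337 = 674
  C-H: 10 × 409 = 4090
  C-O: 2 × 362 = 724
  O-H: 2 × 449 = 898
  O=O: 1 × 485 = 485
  Σ(broken) = 6871 kJ
Bonds formed (products):
  C-C: 2 × 337 = 674
  C-H: 8 × 409 = 3272
  C=O: 2 × 781 = 1562
  O-H: 4 × 449 = 1796
  Σ(formed) = 7304 kJ
ΔH = Σ(broken) − Σ(formed) = 6871 − 7304 = −433 kJ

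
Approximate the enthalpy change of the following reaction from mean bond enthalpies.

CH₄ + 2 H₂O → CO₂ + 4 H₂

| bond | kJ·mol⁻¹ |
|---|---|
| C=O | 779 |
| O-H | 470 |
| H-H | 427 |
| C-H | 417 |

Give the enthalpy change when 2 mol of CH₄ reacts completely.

Bonds broken (reactants):
  C-H: 4 × 417 = 1668
  O-H: 4 × 470 = 1880
  Σ(broken) = 3548 kJ
Bonds formed (products):
  C=O: 2 × 779 = 1558
  H-H: 4 × 427 = 1708
  Σ(formed) = 3266 kJ
ΔH = Σ(broken) − Σ(formed) = 3548 − 3266 = +282 kJ
For 2× the reaction as written: 2 × (+282) = +564 kJ

ΔH = +564 kJ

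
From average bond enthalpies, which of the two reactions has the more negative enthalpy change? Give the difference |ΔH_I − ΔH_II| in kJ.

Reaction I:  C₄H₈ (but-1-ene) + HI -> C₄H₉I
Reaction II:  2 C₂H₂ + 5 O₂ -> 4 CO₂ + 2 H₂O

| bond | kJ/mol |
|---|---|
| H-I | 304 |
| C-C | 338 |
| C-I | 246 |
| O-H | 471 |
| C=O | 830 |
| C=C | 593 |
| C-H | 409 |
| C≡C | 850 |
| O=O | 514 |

Reaction I:
  Bonds broken (reactants):
    C-C: 2 × 338 = 676
    C-H: 8 × 409 = 3272
    C=C: 1 × 593 = 593
    H-I: 1 × 304 = 304
    Σ(broken) = 4845 kJ
  Bonds formed (products):
    C-C: 3 × 338 = 1014
    C-H: 9 × 409 = 3681
    C-I: 1 × 246 = 246
    Σ(formed) = 4941 kJ
  ΔH_I = 4845 − 4941 = −96 kJ
Reaction II:
  Bonds broken (reactants):
    C≡C: 2 × 850 = 1700
    C-H: 4 × 409 = 1636
    O=O: 5 × 514 = 2570
    Σ(broken) = 5906 kJ
  Bonds formed (products):
    C=O: 8 × 830 = 6640
    O-H: 4 × 471 = 1884
    Σ(formed) = 8524 kJ
  ΔH_II = 5906 − 8524 = −2618 kJ
ΔH_I − ΔH_II = +2522 kJ, so reaction II has the more negative ΔH; |ΔH_I − ΔH_II| = 2522 kJ.

Reaction II, by 2522 kJ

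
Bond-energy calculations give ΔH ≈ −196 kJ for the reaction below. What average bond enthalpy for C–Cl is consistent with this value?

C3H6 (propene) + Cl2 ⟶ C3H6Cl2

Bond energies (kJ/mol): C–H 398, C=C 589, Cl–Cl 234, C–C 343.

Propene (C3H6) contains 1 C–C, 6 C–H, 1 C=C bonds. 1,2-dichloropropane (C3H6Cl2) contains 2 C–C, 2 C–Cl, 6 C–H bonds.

D(C–Cl) ≈ 338 kJ/mol

Let D be the C–Cl bond energy.
Σ(broken) = 1×343 + 6×398 + 1×589 + 1×234 = 3554
Σ(formed) = 2×343 + 2×D + 6×398 = 3074 + 2D
ΔH = Σ(broken) − Σ(formed) = (3554) − (3074 + 2D) = +480 − 2D
Setting this equal to −196 kJ gives 2D = 676, so D = 338 kJ/mol.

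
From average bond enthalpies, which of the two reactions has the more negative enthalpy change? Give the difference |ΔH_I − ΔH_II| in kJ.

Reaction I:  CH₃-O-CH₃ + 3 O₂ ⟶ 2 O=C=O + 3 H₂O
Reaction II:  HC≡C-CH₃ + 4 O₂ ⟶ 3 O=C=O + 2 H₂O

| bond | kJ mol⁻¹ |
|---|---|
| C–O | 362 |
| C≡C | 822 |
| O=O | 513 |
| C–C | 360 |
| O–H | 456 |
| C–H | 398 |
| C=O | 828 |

Reaction II, by 569 kJ

Reaction I:
  Bonds broken (reactants):
    C–H: 6 × 398 = 2388
    C–O: 2 × 362 = 724
    O=O: 3 × 513 = 1539
    Σ(broken) = 4651 kJ
  Bonds formed (products):
    C=O: 4 × 828 = 3312
    O–H: 6 × 456 = 2736
    Σ(formed) = 6048 kJ
  ΔH_I = 4651 − 6048 = −1397 kJ
Reaction II:
  Bonds broken (reactants):
    C≡C: 1 × 822 = 822
    C–C: 1 × 360 = 360
    C–H: 4 × 398 = 1592
    O=O: 4 × 513 = 2052
    Σ(broken) = 4826 kJ
  Bonds formed (products):
    C=O: 6 × 828 = 4968
    O–H: 4 × 456 = 1824
    Σ(formed) = 6792 kJ
  ΔH_II = 4826 − 6792 = −1966 kJ
ΔH_I − ΔH_II = +569 kJ, so reaction II has the more negative ΔH; |ΔH_I − ΔH_II| = 569 kJ.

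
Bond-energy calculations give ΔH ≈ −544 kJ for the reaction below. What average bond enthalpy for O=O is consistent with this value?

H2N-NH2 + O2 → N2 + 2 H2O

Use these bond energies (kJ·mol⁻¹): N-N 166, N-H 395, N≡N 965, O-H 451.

Let D be the O=O bond energy.
Σ(broken) = 4×395 + 1×166 + 1×D = 1746 + D
Σ(formed) = 1×965 + 4×451 = 2769
ΔH = Σ(broken) − Σ(formed) = (1746 + D) − (2769) = −1023 + D
Setting this equal to −544 kJ gives D = 479 kJ/mol.

D(O=O) ≈ 479 kJ/mol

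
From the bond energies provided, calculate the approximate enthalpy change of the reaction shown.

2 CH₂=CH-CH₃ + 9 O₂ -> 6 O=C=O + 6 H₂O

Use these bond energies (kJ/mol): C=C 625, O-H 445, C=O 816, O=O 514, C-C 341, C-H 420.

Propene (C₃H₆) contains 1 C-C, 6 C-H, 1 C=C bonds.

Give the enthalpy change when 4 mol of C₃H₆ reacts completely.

ΔH = −7068 kJ

Bonds broken (reactants):
  C-C: 2 × 341 = 682
  C-H: 12 × 420 = 5040
  C=C: 2 × 625 = 1250
  O=O: 9 × 514 = 4626
  Σ(broken) = 11598 kJ
Bonds formed (products):
  C=O: 12 × 816 = 9792
  O-H: 12 × 445 = 5340
  Σ(formed) = 15132 kJ
ΔH = Σ(broken) − Σ(formed) = 11598 − 15132 = −3534 kJ
For 2× the reaction as written: 2 × (−3534) = −7068 kJ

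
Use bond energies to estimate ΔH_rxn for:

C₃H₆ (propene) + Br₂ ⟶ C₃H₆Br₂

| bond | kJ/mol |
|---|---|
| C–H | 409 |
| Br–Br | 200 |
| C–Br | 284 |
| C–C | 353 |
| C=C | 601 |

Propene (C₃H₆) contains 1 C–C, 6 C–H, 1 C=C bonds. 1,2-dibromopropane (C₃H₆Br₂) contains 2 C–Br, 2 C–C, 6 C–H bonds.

ΔH ≈ −120 kJ

Bonds broken (reactants):
  Br–Br: 1 × 200 = 200
  C–C: 1 × 353 = 353
  C–H: 6 × 409 = 2454
  C=C: 1 × 601 = 601
  Σ(broken) = 3608 kJ
Bonds formed (products):
  C–Br: 2 × 284 = 568
  C–C: 2 × 353 = 706
  C–H: 6 × 409 = 2454
  Σ(formed) = 3728 kJ
ΔH = Σ(broken) − Σ(formed) = 3608 − 3728 = −120 kJ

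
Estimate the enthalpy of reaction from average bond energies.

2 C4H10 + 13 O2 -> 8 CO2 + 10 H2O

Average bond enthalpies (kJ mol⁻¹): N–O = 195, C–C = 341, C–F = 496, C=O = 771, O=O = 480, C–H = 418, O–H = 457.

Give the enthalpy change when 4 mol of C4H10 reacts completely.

ΔH = −9660 kJ

Bonds broken (reactants):
  C–C: 6 × 341 = 2046
  C–H: 20 × 418 = 8360
  O=O: 13 × 480 = 6240
  Σ(broken) = 16646 kJ
Bonds formed (products):
  C=O: 16 × 771 = 12336
  O–H: 20 × 457 = 9140
  Σ(formed) = 21476 kJ
ΔH = Σ(broken) − Σ(formed) = 16646 − 21476 = −4830 kJ
For 2× the reaction as written: 2 × (−4830) = −9660 kJ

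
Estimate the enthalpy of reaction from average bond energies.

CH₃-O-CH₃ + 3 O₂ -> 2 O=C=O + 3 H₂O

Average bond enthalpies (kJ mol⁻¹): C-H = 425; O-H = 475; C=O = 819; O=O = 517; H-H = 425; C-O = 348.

ΔH ≈ −1329 kJ

Bonds broken (reactants):
  C-H: 6 × 425 = 2550
  C-O: 2 × 348 = 696
  O=O: 3 × 517 = 1551
  Σ(broken) = 4797 kJ
Bonds formed (products):
  C=O: 4 × 819 = 3276
  O-H: 6 × 475 = 2850
  Σ(formed) = 6126 kJ
ΔH = Σ(broken) − Σ(formed) = 4797 − 6126 = −1329 kJ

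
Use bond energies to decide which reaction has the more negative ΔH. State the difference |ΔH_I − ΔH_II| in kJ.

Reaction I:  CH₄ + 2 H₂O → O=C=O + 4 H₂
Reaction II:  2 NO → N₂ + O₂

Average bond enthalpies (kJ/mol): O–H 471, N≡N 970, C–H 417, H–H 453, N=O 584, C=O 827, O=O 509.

Reaction II, by 397 kJ

Reaction I:
  Bonds broken (reactants):
    C–H: 4 × 417 = 1668
    O–H: 4 × 471 = 1884
    Σ(broken) = 3552 kJ
  Bonds formed (products):
    C=O: 2 × 827 = 1654
    H–H: 4 × 453 = 1812
    Σ(formed) = 3466 kJ
  ΔH_I = 3552 − 3466 = +86 kJ
Reaction II:
  Bonds broken (reactants):
    N=O: 2 × 584 = 1168
    Σ(broken) = 1168 kJ
  Bonds formed (products):
    N≡N: 1 × 970 = 970
    O=O: 1 × 509 = 509
    Σ(formed) = 1479 kJ
  ΔH_II = 1168 − 1479 = −311 kJ
ΔH_I − ΔH_II = +397 kJ, so reaction II has the more negative ΔH; |ΔH_I − ΔH_II| = 397 kJ.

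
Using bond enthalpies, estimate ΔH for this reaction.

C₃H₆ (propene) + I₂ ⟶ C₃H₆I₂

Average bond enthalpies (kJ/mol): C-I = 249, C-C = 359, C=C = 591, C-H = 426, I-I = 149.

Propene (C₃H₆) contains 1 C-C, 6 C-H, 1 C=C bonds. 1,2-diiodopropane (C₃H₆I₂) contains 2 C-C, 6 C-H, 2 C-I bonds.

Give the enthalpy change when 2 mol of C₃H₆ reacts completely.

ΔH = −234 kJ

Bonds broken (reactants):
  C-C: 1 × 359 = 359
  C-H: 6 × 426 = 2556
  C=C: 1 × 591 = 591
  I-I: 1 × 149 = 149
  Σ(broken) = 3655 kJ
Bonds formed (products):
  C-C: 2 × 359 = 718
  C-H: 6 × 426 = 2556
  C-I: 2 × 249 = 498
  Σ(formed) = 3772 kJ
ΔH = Σ(broken) − Σ(formed) = 3655 − 3772 = −117 kJ
For 2× the reaction as written: 2 × (−117) = −234 kJ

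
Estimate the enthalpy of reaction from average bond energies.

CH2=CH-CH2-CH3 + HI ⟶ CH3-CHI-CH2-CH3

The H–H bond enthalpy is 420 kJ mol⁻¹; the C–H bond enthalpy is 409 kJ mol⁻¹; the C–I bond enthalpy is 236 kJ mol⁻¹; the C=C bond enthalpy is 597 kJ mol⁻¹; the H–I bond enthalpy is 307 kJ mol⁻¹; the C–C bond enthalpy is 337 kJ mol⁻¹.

ΔH ≈ −78 kJ

Bonds broken (reactants):
  C–C: 2 × 337 = 674
  C–H: 8 × 409 = 3272
  C=C: 1 × 597 = 597
  H–I: 1 × 307 = 307
  Σ(broken) = 4850 kJ
Bonds formed (products):
  C–C: 3 × 337 = 1011
  C–H: 9 × 409 = 3681
  C–I: 1 × 236 = 236
  Σ(formed) = 4928 kJ
ΔH = Σ(broken) − Σ(formed) = 4850 − 4928 = −78 kJ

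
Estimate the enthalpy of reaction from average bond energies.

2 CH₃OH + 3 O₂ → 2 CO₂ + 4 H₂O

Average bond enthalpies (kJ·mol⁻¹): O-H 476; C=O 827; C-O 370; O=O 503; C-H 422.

ΔH ≈ −1383 kJ

Bonds broken (reactants):
  C-H: 6 × 422 = 2532
  C-O: 2 × 370 = 740
  O-H: 2 × 476 = 952
  O=O: 3 × 503 = 1509
  Σ(broken) = 5733 kJ
Bonds formed (products):
  C=O: 4 × 827 = 3308
  O-H: 8 × 476 = 3808
  Σ(formed) = 7116 kJ
ΔH = Σ(broken) − Σ(formed) = 5733 − 7116 = −1383 kJ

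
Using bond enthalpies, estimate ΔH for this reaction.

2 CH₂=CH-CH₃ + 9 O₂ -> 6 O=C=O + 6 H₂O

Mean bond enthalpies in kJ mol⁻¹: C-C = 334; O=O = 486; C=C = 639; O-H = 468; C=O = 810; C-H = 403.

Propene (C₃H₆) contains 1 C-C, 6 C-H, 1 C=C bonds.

ΔH ≈ −4180 kJ

Bonds broken (reactants):
  C-C: 2 × 334 = 668
  C-H: 12 × 403 = 4836
  C=C: 2 × 639 = 1278
  O=O: 9 × 486 = 4374
  Σ(broken) = 11156 kJ
Bonds formed (products):
  C=O: 12 × 810 = 9720
  O-H: 12 × 468 = 5616
  Σ(formed) = 15336 kJ
ΔH = Σ(broken) − Σ(formed) = 11156 − 15336 = −4180 kJ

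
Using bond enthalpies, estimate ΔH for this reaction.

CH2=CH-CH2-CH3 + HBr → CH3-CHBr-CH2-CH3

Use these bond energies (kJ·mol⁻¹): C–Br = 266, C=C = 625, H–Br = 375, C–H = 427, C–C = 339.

ΔH ≈ −32 kJ

Bonds broken (reactants):
  C–C: 2 × 339 = 678
  C–H: 8 × 427 = 3416
  C=C: 1 × 625 = 625
  H–Br: 1 × 375 = 375
  Σ(broken) = 5094 kJ
Bonds formed (products):
  C–Br: 1 × 266 = 266
  C–C: 3 × 339 = 1017
  C–H: 9 × 427 = 3843
  Σ(formed) = 5126 kJ
ΔH = Σ(broken) − Σ(formed) = 5094 − 5126 = −32 kJ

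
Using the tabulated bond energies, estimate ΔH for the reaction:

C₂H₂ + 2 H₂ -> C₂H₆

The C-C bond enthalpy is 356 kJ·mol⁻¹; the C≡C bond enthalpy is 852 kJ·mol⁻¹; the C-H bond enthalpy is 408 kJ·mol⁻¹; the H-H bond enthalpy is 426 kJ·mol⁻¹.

Bonds broken (reactants):
  C≡C: 1 × 852 = 852
  C-H: 2 × 408 = 816
  H-H: 2 × 426 = 852
  Σ(broken) = 2520 kJ
Bonds formed (products):
  C-C: 1 × 356 = 356
  C-H: 6 × 408 = 2448
  Σ(formed) = 2804 kJ
ΔH = Σ(broken) − Σ(formed) = 2520 − 2804 = −284 kJ

ΔH ≈ −284 kJ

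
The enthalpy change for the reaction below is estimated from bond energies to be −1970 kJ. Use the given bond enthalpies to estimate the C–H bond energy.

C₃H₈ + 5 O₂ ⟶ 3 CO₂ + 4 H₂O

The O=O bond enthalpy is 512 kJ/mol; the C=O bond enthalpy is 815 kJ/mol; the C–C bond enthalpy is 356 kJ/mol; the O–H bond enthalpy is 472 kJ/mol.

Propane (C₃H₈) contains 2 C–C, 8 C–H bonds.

D(C–H) ≈ 428 kJ/mol

Let D be the C–H bond energy.
Σ(broken) = 2×356 + 8×D + 5×512 = 3272 + 8D
Σ(formed) = 6×815 + 8×472 = 8666
ΔH = Σ(broken) − Σ(formed) = (3272 + 8D) − (8666) = −5394 + 8D
Setting this equal to −1970 kJ gives 8D = 3424, so D = 428 kJ/mol.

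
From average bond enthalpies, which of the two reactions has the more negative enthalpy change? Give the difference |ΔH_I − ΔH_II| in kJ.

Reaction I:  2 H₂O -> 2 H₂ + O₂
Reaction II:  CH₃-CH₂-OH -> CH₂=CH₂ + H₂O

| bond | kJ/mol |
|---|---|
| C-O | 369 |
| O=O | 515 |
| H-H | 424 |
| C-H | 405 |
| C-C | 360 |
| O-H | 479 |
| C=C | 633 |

Reaction II, by 531 kJ

Reaction I:
  Bonds broken (reactants):
    O-H: 4 × 479 = 1916
    Σ(broken) = 1916 kJ
  Bonds formed (products):
    H-H: 2 × 424 = 848
    O=O: 1 × 515 = 515
    Σ(formed) = 1363 kJ
  ΔH_I = 1916 − 1363 = +553 kJ
Reaction II:
  Bonds broken (reactants):
    C-C: 1 × 360 = 360
    C-H: 5 × 405 = 2025
    C-O: 1 × 369 = 369
    O-H: 1 × 479 = 479
    Σ(broken) = 3233 kJ
  Bonds formed (products):
    C-H: 4 × 405 = 1620
    C=C: 1 × 633 = 633
    O-H: 2 × 479 = 958
    Σ(formed) = 3211 kJ
  ΔH_II = 3233 − 3211 = +22 kJ
ΔH_I − ΔH_II = +531 kJ, so reaction II has the more negative ΔH; |ΔH_I − ΔH_II| = 531 kJ.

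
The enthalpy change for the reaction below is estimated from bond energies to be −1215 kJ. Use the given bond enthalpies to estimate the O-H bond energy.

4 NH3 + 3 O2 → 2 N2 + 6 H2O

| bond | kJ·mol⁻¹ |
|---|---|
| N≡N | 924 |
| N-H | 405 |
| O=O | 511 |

Let D be the O-H bond energy.
Σ(broken) = 12×405 + 3×511 = 6393
Σ(formed) = 2×924 + 12×D = 1848 + 12D
ΔH = Σ(broken) − Σ(formed) = (6393) − (1848 + 12D) = +4545 − 12D
Setting this equal to −1215 kJ gives 12D = 5760, so D = 480 kJ/mol.

D(O-H) ≈ 480 kJ/mol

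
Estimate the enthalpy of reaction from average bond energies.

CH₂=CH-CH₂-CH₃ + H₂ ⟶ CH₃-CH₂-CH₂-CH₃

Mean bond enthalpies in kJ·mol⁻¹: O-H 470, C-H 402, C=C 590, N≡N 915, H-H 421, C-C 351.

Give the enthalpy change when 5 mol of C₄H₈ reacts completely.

ΔH = −720 kJ

Bonds broken (reactants):
  C-C: 2 × 351 = 702
  C-H: 8 × 402 = 3216
  C=C: 1 × 590 = 590
  H-H: 1 × 421 = 421
  Σ(broken) = 4929 kJ
Bonds formed (products):
  C-C: 3 × 351 = 1053
  C-H: 10 × 402 = 4020
  Σ(formed) = 5073 kJ
ΔH = Σ(broken) − Σ(formed) = 4929 − 5073 = −144 kJ
For 5× the reaction as written: 5 × (−144) = −720 kJ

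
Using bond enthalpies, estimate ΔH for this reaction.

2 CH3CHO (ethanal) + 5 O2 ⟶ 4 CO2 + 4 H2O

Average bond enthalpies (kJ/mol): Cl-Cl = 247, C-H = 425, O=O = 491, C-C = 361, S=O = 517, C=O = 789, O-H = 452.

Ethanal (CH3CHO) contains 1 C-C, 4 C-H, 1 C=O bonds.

Bonds broken (reactants):
  C-C: 2 × 361 = 722
  C-H: 8 × 425 = 3400
  C=O: 2 × 789 = 1578
  O=O: 5 × 491 = 2455
  Σ(broken) = 8155 kJ
Bonds formed (products):
  C=O: 8 × 789 = 6312
  O-H: 8 × 452 = 3616
  Σ(formed) = 9928 kJ
ΔH = Σ(broken) − Σ(formed) = 8155 − 9928 = −1773 kJ

ΔH ≈ −1773 kJ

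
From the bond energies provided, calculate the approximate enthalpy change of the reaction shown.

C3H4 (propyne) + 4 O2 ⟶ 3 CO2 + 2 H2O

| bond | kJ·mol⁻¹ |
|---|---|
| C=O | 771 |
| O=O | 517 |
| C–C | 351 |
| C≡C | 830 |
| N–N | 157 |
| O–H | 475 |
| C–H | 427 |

ΔH ≈ −1569 kJ

Bonds broken (reactants):
  C≡C: 1 × 830 = 830
  C–C: 1 × 351 = 351
  C–H: 4 × 427 = 1708
  O=O: 4 × 517 = 2068
  Σ(broken) = 4957 kJ
Bonds formed (products):
  C=O: 6 × 771 = 4626
  O–H: 4 × 475 = 1900
  Σ(formed) = 6526 kJ
ΔH = Σ(broken) − Σ(formed) = 4957 − 6526 = −1569 kJ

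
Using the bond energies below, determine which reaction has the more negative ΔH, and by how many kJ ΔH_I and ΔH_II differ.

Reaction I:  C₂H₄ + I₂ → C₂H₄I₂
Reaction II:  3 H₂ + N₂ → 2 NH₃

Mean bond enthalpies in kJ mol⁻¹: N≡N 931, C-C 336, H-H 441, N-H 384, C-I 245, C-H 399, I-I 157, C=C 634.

Reaction II, by 15 kJ

Reaction I:
  Bonds broken (reactants):
    C-H: 4 × 399 = 1596
    C=C: 1 × 634 = 634
    I-I: 1 × 157 = 157
    Σ(broken) = 2387 kJ
  Bonds formed (products):
    C-C: 1 × 336 = 336
    C-H: 4 × 399 = 1596
    C-I: 2 × 245 = 490
    Σ(formed) = 2422 kJ
  ΔH_I = 2387 − 2422 = −35 kJ
Reaction II:
  Bonds broken (reactants):
    H-H: 3 × 441 = 1323
    N≡N: 1 × 931 = 931
    Σ(broken) = 2254 kJ
  Bonds formed (products):
    N-H: 6 × 384 = 2304
    Σ(formed) = 2304 kJ
  ΔH_II = 2254 − 2304 = −50 kJ
ΔH_I − ΔH_II = +15 kJ, so reaction II has the more negative ΔH; |ΔH_I − ΔH_II| = 15 kJ.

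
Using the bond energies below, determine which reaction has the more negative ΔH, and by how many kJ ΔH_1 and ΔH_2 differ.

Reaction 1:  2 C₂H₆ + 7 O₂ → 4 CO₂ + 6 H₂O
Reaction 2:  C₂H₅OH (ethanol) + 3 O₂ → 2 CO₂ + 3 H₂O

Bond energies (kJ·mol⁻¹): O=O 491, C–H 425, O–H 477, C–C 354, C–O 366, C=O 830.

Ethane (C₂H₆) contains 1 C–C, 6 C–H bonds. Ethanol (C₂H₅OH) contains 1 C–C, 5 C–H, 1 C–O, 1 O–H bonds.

Reaction 1, by 1732 kJ

Reaction 1:
  Bonds broken (reactants):
    C–C: 2 × 354 = 708
    C–H: 12 × 425 = 5100
    O=O: 7 × 491 = 3437
    Σ(broken) = 9245 kJ
  Bonds formed (products):
    C=O: 8 × 830 = 6640
    O–H: 12 × 477 = 5724
    Σ(formed) = 12364 kJ
  ΔH_1 = 9245 − 12364 = −3119 kJ
Reaction 2:
  Bonds broken (reactants):
    C–C: 1 × 354 = 354
    C–H: 5 × 425 = 2125
    C–O: 1 × 366 = 366
    O–H: 1 × 477 = 477
    O=O: 3 × 491 = 1473
    Σ(broken) = 4795 kJ
  Bonds formed (products):
    C=O: 4 × 830 = 3320
    O–H: 6 × 477 = 2862
    Σ(formed) = 6182 kJ
  ΔH_2 = 4795 − 6182 = −1387 kJ
ΔH_1 − ΔH_2 = −1732 kJ, so reaction 1 has the more negative ΔH; |ΔH_1 − ΔH_2| = 1732 kJ.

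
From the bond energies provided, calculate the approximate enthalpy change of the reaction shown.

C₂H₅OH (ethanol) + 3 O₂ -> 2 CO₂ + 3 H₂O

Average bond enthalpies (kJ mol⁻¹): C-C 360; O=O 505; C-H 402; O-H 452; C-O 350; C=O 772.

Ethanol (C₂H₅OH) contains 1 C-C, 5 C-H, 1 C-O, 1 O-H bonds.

Bonds broken (reactants):
  C-C: 1 × 360 = 360
  C-H: 5 × 402 = 2010
  C-O: 1 × 350 = 350
  O-H: 1 × 452 = 452
  O=O: 3 × 505 = 1515
  Σ(broken) = 4687 kJ
Bonds formed (products):
  C=O: 4 × 772 = 3088
  O-H: 6 × 452 = 2712
  Σ(formed) = 5800 kJ
ΔH = Σ(broken) − Σ(formed) = 4687 − 5800 = −1113 kJ

ΔH ≈ −1113 kJ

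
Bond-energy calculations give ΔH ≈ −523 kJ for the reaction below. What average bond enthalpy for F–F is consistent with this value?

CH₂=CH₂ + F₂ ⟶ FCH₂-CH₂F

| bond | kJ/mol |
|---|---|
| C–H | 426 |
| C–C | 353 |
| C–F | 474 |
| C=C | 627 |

D(F–F) ≈ 151 kJ/mol

Let D be the F–F bond energy.
Σ(broken) = 4×426 + 1×627 + 1×D = 2331 + D
Σ(formed) = 1×353 + 2×474 + 4×426 = 3005
ΔH = Σ(broken) − Σ(formed) = (2331 + D) − (3005) = −674 + D
Setting this equal to −523 kJ gives D = 151 kJ/mol.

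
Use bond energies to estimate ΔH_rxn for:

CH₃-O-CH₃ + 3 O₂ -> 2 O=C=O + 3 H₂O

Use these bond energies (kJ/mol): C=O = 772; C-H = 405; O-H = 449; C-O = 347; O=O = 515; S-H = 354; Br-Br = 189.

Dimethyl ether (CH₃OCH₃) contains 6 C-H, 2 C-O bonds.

ΔH ≈ −1113 kJ

Bonds broken (reactants):
  C-H: 6 × 405 = 2430
  C-O: 2 × 347 = 694
  O=O: 3 × 515 = 1545
  Σ(broken) = 4669 kJ
Bonds formed (products):
  C=O: 4 × 772 = 3088
  O-H: 6 × 449 = 2694
  Σ(formed) = 5782 kJ
ΔH = Σ(broken) − Σ(formed) = 4669 − 5782 = −1113 kJ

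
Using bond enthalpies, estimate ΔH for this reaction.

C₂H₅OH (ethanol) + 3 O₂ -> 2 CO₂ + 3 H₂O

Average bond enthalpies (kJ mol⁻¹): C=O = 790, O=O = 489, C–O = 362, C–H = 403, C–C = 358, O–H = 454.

Bonds broken (reactants):
  C–C: 1 × 358 = 358
  C–H: 5 × 403 = 2015
  C–O: 1 × 362 = 362
  O–H: 1 × 454 = 454
  O=O: 3 × 489 = 1467
  Σ(broken) = 4656 kJ
Bonds formed (products):
  C=O: 4 × 790 = 3160
  O–H: 6 × 454 = 2724
  Σ(formed) = 5884 kJ
ΔH = Σ(broken) − Σ(formed) = 4656 − 5884 = −1228 kJ

ΔH ≈ −1228 kJ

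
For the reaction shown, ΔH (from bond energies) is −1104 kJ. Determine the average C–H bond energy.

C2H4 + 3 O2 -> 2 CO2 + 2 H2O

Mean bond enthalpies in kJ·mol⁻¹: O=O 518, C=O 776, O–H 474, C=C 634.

Let D be the C–H bond energy.
Σ(broken) = 4×D + 1×634 + 3×518 = 2188 + 4D
Σ(formed) = 4×776 + 4×474 = 5000
ΔH = Σ(broken) − Σ(formed) = (2188 + 4D) − (5000) = −2812 + 4D
Setting this equal to −1104 kJ gives 4D = 1708, so D = 427 kJ/mol.

D(C–H) ≈ 427 kJ/mol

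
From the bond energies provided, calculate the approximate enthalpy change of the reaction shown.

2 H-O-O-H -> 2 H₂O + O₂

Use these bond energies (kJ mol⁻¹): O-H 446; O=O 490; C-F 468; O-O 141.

ΔH ≈ −208 kJ

Bonds broken (reactants):
  O-H: 4 × 446 = 1784
  O-O: 2 × 141 = 282
  Σ(broken) = 2066 kJ
Bonds formed (products):
  O-H: 4 × 446 = 1784
  O=O: 1 × 490 = 490
  Σ(formed) = 2274 kJ
ΔH = Σ(broken) − Σ(formed) = 2066 − 2274 = −208 kJ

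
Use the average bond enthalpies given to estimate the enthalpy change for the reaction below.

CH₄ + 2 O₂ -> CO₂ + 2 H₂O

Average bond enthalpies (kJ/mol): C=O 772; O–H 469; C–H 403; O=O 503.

ΔH ≈ −802 kJ

Bonds broken (reactants):
  C–H: 4 × 403 = 1612
  O=O: 2 × 503 = 1006
  Σ(broken) = 2618 kJ
Bonds formed (products):
  C=O: 2 × 772 = 1544
  O–H: 4 × 469 = 1876
  Σ(formed) = 3420 kJ
ΔH = Σ(broken) − Σ(formed) = 2618 − 3420 = −802 kJ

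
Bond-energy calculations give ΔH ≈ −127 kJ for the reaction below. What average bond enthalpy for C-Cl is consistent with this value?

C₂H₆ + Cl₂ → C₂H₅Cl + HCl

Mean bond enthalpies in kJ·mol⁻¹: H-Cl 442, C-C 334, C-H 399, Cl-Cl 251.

Let D be the C-Cl bond energy.
Σ(broken) = 1×334 + 6×399 + 1×251 = 2979
Σ(formed) = 1×334 + 1×D + 5×399 + 1×442 = 2771 + D
ΔH = Σ(broken) − Σ(formed) = (2979) − (2771 + D) = +208 − D
Setting this equal to −127 kJ gives D = 335 kJ/mol.

D(C-Cl) ≈ 335 kJ/mol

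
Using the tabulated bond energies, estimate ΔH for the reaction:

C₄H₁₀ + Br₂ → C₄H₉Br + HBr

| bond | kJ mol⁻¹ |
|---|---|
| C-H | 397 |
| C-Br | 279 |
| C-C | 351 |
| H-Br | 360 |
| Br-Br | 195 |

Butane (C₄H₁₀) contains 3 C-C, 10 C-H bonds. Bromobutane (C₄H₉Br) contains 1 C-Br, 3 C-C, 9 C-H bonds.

ΔH ≈ −47 kJ

Bonds broken (reactants):
  Br-Br: 1 × 195 = 195
  C-C: 3 × 351 = 1053
  C-H: 10 × 397 = 3970
  Σ(broken) = 5218 kJ
Bonds formed (products):
  C-Br: 1 × 279 = 279
  C-C: 3 × 351 = 1053
  C-H: 9 × 397 = 3573
  H-Br: 1 × 360 = 360
  Σ(formed) = 5265 kJ
ΔH = Σ(broken) − Σ(formed) = 5218 − 5265 = −47 kJ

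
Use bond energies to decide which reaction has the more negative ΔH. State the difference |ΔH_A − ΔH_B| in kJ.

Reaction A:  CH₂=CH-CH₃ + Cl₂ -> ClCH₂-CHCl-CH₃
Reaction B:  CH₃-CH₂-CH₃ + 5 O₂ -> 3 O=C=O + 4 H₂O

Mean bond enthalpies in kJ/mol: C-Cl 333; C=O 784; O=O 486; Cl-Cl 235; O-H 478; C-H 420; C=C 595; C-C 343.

Reaction B, by 1873 kJ

Reaction A:
  Bonds broken (reactants):
    C-C: 1 × 343 = 343
    C-H: 6 × 420 = 2520
    C=C: 1 × 595 = 595
    Cl-Cl: 1 × 235 = 235
    Σ(broken) = 3693 kJ
  Bonds formed (products):
    C-C: 2 × 343 = 686
    C-Cl: 2 × 333 = 666
    C-H: 6 × 420 = 2520
    Σ(formed) = 3872 kJ
  ΔH_A = 3693 − 3872 = −179 kJ
Reaction B:
  Bonds broken (reactants):
    C-C: 2 × 343 = 686
    C-H: 8 × 420 = 3360
    O=O: 5 × 486 = 2430
    Σ(broken) = 6476 kJ
  Bonds formed (products):
    C=O: 6 × 784 = 4704
    O-H: 8 × 478 = 3824
    Σ(formed) = 8528 kJ
  ΔH_B = 6476 − 8528 = −2052 kJ
ΔH_A − ΔH_B = +1873 kJ, so reaction B has the more negative ΔH; |ΔH_A − ΔH_B| = 1873 kJ.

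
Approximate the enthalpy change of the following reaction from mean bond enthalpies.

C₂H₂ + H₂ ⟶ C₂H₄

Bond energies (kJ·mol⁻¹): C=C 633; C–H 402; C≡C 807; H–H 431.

ΔH ≈ −199 kJ

Bonds broken (reactants):
  C≡C: 1 × 807 = 807
  C–H: 2 × 402 = 804
  H–H: 1 × 431 = 431
  Σ(broken) = 2042 kJ
Bonds formed (products):
  C–H: 4 × 402 = 1608
  C=C: 1 × 633 = 633
  Σ(formed) = 2241 kJ
ΔH = Σ(broken) − Σ(formed) = 2042 − 2241 = −199 kJ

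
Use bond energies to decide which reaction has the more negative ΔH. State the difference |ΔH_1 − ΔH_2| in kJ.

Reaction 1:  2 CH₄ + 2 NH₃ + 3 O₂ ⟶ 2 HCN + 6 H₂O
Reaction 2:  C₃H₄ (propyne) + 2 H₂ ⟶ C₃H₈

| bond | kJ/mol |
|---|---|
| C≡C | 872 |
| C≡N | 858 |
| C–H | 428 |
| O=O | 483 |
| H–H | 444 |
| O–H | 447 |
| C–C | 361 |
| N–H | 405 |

Reaction 1, by 320 kJ

Reaction 1:
  Bonds broken (reactants):
    C–H: 8 × 428 = 3424
    N–H: 6 × 405 = 2430
    O=O: 3 × 483 = 1449
    Σ(broken) = 7303 kJ
  Bonds formed (products):
    C≡N: 2 × 858 = 1716
    C–H: 2 × 428 = 856
    O–H: 12 × 447 = 5364
    Σ(formed) = 7936 kJ
  ΔH_1 = 7303 − 7936 = −633 kJ
Reaction 2:
  Bonds broken (reactants):
    C≡C: 1 × 872 = 872
    C–C: 1 × 361 = 361
    C–H: 4 × 428 = 1712
    H–H: 2 × 444 = 888
    Σ(broken) = 3833 kJ
  Bonds formed (products):
    C–C: 2 × 361 = 722
    C–H: 8 × 428 = 3424
    Σ(formed) = 4146 kJ
  ΔH_2 = 3833 − 4146 = −313 kJ
ΔH_1 − ΔH_2 = −320 kJ, so reaction 1 has the more negative ΔH; |ΔH_1 − ΔH_2| = 320 kJ.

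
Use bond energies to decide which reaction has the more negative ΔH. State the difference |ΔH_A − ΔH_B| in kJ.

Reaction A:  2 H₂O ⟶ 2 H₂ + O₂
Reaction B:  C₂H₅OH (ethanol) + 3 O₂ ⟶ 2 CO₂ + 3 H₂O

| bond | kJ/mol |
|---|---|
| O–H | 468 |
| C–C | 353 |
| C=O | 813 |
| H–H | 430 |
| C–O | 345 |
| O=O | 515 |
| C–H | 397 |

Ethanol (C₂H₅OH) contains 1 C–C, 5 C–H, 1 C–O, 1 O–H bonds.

Reaction B, by 1861 kJ

Reaction A:
  Bonds broken (reactants):
    O–H: 4 × 468 = 1872
    Σ(broken) = 1872 kJ
  Bonds formed (products):
    H–H: 2 × 430 = 860
    O=O: 1 × 515 = 515
    Σ(formed) = 1375 kJ
  ΔH_A = 1872 − 1375 = +497 kJ
Reaction B:
  Bonds broken (reactants):
    C–C: 1 × 353 = 353
    C–H: 5 × 397 = 1985
    C–O: 1 × 345 = 345
    O–H: 1 × 468 = 468
    O=O: 3 × 515 = 1545
    Σ(broken) = 4696 kJ
  Bonds formed (products):
    C=O: 4 × 813 = 3252
    O–H: 6 × 468 = 2808
    Σ(formed) = 6060 kJ
  ΔH_B = 4696 − 6060 = −1364 kJ
ΔH_A − ΔH_B = +1861 kJ, so reaction B has the more negative ΔH; |ΔH_A − ΔH_B| = 1861 kJ.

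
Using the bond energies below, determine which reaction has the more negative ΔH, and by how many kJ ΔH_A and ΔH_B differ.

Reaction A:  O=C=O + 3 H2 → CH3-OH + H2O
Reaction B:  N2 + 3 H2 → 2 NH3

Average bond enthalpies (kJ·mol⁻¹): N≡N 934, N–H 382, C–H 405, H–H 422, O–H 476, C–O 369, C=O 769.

Reaction A:
  Bonds broken (reactants):
    C=O: 2 × 769 = 1538
    H–H: 3 × 422 = 1266
    Σ(broken) = 2804 kJ
  Bonds formed (products):
    C–H: 3 × 405 = 1215
    C–O: 1 × 369 = 369
    O–H: 3 × 476 = 1428
    Σ(formed) = 3012 kJ
  ΔH_A = 2804 − 3012 = −208 kJ
Reaction B:
  Bonds broken (reactants):
    H–H: 3 × 422 = 1266
    N≡N: 1 × 934 = 934
    Σ(broken) = 2200 kJ
  Bonds formed (products):
    N–H: 6 × 382 = 2292
    Σ(formed) = 2292 kJ
  ΔH_B = 2200 − 2292 = −92 kJ
ΔH_A − ΔH_B = −116 kJ, so reaction A has the more negative ΔH; |ΔH_A − ΔH_B| = 116 kJ.

Reaction A, by 116 kJ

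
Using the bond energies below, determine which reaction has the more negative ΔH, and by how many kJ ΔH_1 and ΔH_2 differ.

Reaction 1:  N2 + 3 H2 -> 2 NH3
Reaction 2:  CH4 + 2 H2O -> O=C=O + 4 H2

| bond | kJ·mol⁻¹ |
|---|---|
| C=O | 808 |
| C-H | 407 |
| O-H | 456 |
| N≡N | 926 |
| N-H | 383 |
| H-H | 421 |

Reaction 1, by 261 kJ

Reaction 1:
  Bonds broken (reactants):
    H-H: 3 × 421 = 1263
    N≡N: 1 × 926 = 926
    Σ(broken) = 2189 kJ
  Bonds formed (products):
    N-H: 6 × 383 = 2298
    Σ(formed) = 2298 kJ
  ΔH_1 = 2189 − 2298 = −109 kJ
Reaction 2:
  Bonds broken (reactants):
    C-H: 4 × 407 = 1628
    O-H: 4 × 456 = 1824
    Σ(broken) = 3452 kJ
  Bonds formed (products):
    C=O: 2 × 808 = 1616
    H-H: 4 × 421 = 1684
    Σ(formed) = 3300 kJ
  ΔH_2 = 3452 − 3300 = +152 kJ
ΔH_1 − ΔH_2 = −261 kJ, so reaction 1 has the more negative ΔH; |ΔH_1 − ΔH_2| = 261 kJ.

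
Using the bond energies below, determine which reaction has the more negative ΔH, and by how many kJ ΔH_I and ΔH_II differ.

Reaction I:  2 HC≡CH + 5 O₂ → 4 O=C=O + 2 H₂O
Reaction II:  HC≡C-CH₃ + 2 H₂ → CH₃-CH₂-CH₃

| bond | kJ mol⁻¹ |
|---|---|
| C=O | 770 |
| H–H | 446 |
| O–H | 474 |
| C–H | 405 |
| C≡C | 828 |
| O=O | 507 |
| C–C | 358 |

Reaction I, by 1987 kJ

Reaction I:
  Bonds broken (reactants):
    C≡C: 2 × 828 = 1656
    C–H: 4 × 405 = 1620
    O=O: 5 × 507 = 2535
    Σ(broken) = 5811 kJ
  Bonds formed (products):
    C=O: 8 × 770 = 6160
    O–H: 4 × 474 = 1896
    Σ(formed) = 8056 kJ
  ΔH_I = 5811 − 8056 = −2245 kJ
Reaction II:
  Bonds broken (reactants):
    C≡C: 1 × 828 = 828
    C–C: 1 × 358 = 358
    C–H: 4 × 405 = 1620
    H–H: 2 × 446 = 892
    Σ(broken) = 3698 kJ
  Bonds formed (products):
    C–C: 2 × 358 = 716
    C–H: 8 × 405 = 3240
    Σ(formed) = 3956 kJ
  ΔH_II = 3698 − 3956 = −258 kJ
ΔH_I − ΔH_II = −1987 kJ, so reaction I has the more negative ΔH; |ΔH_I − ΔH_II| = 1987 kJ.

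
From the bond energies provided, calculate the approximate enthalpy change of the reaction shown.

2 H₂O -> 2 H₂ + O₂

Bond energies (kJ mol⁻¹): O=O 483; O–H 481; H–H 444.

ΔH ≈ +553 kJ

Bonds broken (reactants):
  O–H: 4 × 481 = 1924
  Σ(broken) = 1924 kJ
Bonds formed (products):
  H–H: 2 × 444 = 888
  O=O: 1 × 483 = 483
  Σ(formed) = 1371 kJ
ΔH = Σ(broken) − Σ(formed) = 1924 − 1371 = +553 kJ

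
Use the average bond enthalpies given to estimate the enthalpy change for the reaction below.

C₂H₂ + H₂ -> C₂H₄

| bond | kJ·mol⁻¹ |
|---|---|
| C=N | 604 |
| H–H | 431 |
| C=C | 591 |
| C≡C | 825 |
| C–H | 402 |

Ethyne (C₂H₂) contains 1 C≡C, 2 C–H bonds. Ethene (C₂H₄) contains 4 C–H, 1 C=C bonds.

ΔH ≈ −139 kJ

Bonds broken (reactants):
  C≡C: 1 × 825 = 825
  C–H: 2 × 402 = 804
  H–H: 1 × 431 = 431
  Σ(broken) = 2060 kJ
Bonds formed (products):
  C–H: 4 × 402 = 1608
  C=C: 1 × 591 = 591
  Σ(formed) = 2199 kJ
ΔH = Σ(broken) − Σ(formed) = 2060 − 2199 = −139 kJ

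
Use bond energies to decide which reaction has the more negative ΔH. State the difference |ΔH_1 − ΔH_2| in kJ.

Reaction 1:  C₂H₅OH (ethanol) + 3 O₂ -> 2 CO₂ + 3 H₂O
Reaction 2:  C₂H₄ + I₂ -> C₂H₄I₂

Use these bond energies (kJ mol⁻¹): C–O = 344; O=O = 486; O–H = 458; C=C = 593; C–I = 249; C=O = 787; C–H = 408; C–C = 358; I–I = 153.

Reaction 1:
  Bonds broken (reactants):
    C–C: 1 × 358 = 358
    C–H: 5 × 408 = 2040
    C–O: 1 × 344 = 344
    O–H: 1 × 458 = 458
    O=O: 3 × 486 = 1458
    Σ(broken) = 4658 kJ
  Bonds formed (products):
    C=O: 4 × 787 = 3148
    O–H: 6 × 458 = 2748
    Σ(formed) = 5896 kJ
  ΔH_1 = 4658 − 5896 = −1238 kJ
Reaction 2:
  Bonds broken (reactants):
    C–H: 4 × 408 = 1632
    C=C: 1 × 593 = 593
    I–I: 1 × 153 = 153
    Σ(broken) = 2378 kJ
  Bonds formed (products):
    C–C: 1 × 358 = 358
    C–H: 4 × 408 = 1632
    C–I: 2 × 249 = 498
    Σ(formed) = 2488 kJ
  ΔH_2 = 2378 − 2488 = −110 kJ
ΔH_1 − ΔH_2 = −1128 kJ, so reaction 1 has the more negative ΔH; |ΔH_1 − ΔH_2| = 1128 kJ.

Reaction 1, by 1128 kJ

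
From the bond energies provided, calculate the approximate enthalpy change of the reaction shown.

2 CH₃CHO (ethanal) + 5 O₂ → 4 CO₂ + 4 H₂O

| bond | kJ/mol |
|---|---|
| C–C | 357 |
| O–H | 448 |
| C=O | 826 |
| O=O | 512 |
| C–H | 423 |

Bonds broken (reactants):
  C–C: 2 × 357 = 714
  C–H: 8 × 423 = 3384
  C=O: 2 × 826 = 1652
  O=O: 5 × 512 = 2560
  Σ(broken) = 8310 kJ
Bonds formed (products):
  C=O: 8 × 826 = 6608
  O–H: 8 × 448 = 3584
  Σ(formed) = 10192 kJ
ΔH = Σ(broken) − Σ(formed) = 8310 − 10192 = −1882 kJ

ΔH ≈ −1882 kJ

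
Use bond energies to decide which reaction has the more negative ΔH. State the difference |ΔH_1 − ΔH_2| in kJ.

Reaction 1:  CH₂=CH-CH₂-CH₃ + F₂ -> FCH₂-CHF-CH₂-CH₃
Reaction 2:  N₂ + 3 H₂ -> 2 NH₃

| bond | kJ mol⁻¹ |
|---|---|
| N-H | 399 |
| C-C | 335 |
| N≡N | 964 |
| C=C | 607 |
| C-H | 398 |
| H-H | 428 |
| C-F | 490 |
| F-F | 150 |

Reaction 1, by 412 kJ

Reaction 1:
  Bonds broken (reactants):
    C-C: 2 × 335 = 670
    C-H: 8 × 398 = 3184
    C=C: 1 × 607 = 607
    F-F: 1 × 150 = 150
    Σ(broken) = 4611 kJ
  Bonds formed (products):
    C-C: 3 × 335 = 1005
    C-F: 2 × 490 = 980
    C-H: 8 × 398 = 3184
    Σ(formed) = 5169 kJ
  ΔH_1 = 4611 − 5169 = −558 kJ
Reaction 2:
  Bonds broken (reactants):
    H-H: 3 × 428 = 1284
    N≡N: 1 × 964 = 964
    Σ(broken) = 2248 kJ
  Bonds formed (products):
    N-H: 6 × 399 = 2394
    Σ(formed) = 2394 kJ
  ΔH_2 = 2248 − 2394 = −146 kJ
ΔH_1 − ΔH_2 = −412 kJ, so reaction 1 has the more negative ΔH; |ΔH_1 − ΔH_2| = 412 kJ.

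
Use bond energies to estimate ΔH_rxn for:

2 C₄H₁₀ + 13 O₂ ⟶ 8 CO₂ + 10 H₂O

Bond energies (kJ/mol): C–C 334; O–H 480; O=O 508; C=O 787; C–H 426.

Bonds broken (reactants):
  C–C: 6 × 334 = 2004
  C–H: 20 × 426 = 8520
  O=O: 13 × 508 = 6604
  Σ(broken) = 17128 kJ
Bonds formed (products):
  C=O: 16 × 787 = 12592
  O–H: 20 × 480 = 9600
  Σ(formed) = 22192 kJ
ΔH = Σ(broken) − Σ(formed) = 17128 − 22192 = −5064 kJ

ΔH ≈ −5064 kJ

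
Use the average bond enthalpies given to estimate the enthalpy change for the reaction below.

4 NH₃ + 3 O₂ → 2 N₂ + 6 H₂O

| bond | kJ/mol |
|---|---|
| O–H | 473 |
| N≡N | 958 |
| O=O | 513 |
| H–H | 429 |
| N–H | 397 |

Bonds broken (reactants):
  N–H: 12 × 397 = 4764
  O=O: 3 × 513 = 1539
  Σ(broken) = 6303 kJ
Bonds formed (products):
  N≡N: 2 × 958 = 1916
  O–H: 12 × 473 = 5676
  Σ(formed) = 7592 kJ
ΔH = Σ(broken) − Σ(formed) = 6303 − 7592 = −1289 kJ

ΔH ≈ −1289 kJ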